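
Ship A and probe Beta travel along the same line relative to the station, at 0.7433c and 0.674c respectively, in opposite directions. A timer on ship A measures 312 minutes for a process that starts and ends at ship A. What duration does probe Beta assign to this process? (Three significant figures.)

The velocity of ship A relative to probe Beta is (0.7433 + 0.674)c / (1 + 0.7433×0.674) = 0.94425c; relative speed 0.94425c.
γ for this relative speed: γ = 1/√(1 − 0.891608) = 3.0374.
Ship A's interval is proper; time dilation gives Δt_B = γΔτ = 3.0374 × 312 minutes = 948 minutes.

948 minutes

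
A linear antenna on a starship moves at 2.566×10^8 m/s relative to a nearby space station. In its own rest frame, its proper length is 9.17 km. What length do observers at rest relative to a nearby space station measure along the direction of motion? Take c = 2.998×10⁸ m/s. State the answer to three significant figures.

β = v/c = (2.566×10^8 m/s)/(2.998×10⁸ m/s) = 0.855904.
With β = 0.855904, γ = 1/√(1 − 0.855904²) = 1/√0.2674283 = 1.9337.
Along the direction of motion the measured length is L₀/γ = 9.17/1.9337 = 4.74 km.

4.74 km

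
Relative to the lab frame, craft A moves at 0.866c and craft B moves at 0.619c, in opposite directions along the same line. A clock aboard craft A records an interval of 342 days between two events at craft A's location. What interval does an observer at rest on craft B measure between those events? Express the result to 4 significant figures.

The velocity of craft A relative to craft B is (0.866 + 0.619)c / (1 + 0.866×0.619) = 0.96676c; relative speed 0.96676c.
At |u| = 0.96676c, γ = (1 − 0.934625)^(−1/2) = 3.9111.
The clock on craft A records proper time, so craft B measures Δt = γΔτ = 3.9111 × 342 = 1338 days.

1338 days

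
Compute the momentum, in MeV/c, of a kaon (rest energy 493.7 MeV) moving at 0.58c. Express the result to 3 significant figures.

With β = 0.58, γ = 1/√(1 − 0.58²) = 1/√0.6636 = 1.2276.
Momentum: p = γβ·mc = 1.2276 × 0.58 × 493.7 MeV/c = 352 MeV/c.

352 MeV/c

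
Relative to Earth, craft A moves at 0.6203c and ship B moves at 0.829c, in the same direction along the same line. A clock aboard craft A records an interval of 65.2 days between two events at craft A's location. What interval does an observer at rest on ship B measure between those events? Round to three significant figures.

72.2 days

Speed of craft A in ship B's frame: u = (v_A − v_B)/(1 − v_A v_B/c²) = (0.6203 − 0.829)/(1 − 0.6203×0.829) = −0.2087/0.4857713 = −0.42963; |u| = 0.42963c.
At |u| = 0.42963c, γ = (1 − 0.184582)^(−1/2) = 1.1074.
The clock on craft A records proper time, so ship B measures Δt = γΔτ = 1.1074 × 65.2 = 72.2 days.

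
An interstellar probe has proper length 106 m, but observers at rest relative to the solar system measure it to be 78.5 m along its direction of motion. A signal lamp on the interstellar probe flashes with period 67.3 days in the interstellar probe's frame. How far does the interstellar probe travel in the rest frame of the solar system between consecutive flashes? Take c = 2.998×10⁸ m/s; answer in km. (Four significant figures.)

1.582×10^12 km

γ = L₀/L = 106/78.5 = 1.35032.
β = √(1 − 1/γ²) = 0.67198. Lab-frame period = γτ = 1.35032×67.3 days = 90.877 days. Distance = βc × γτ = 0.67198 × 2.998×10⁸ m/s × 7851772.8 s = 1.5818×10^15 m = 1.582×10^12 km.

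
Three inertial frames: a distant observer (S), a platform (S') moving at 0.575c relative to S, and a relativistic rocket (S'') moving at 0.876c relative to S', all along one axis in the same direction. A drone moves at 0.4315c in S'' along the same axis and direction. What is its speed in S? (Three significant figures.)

0.986c

Apply u = (u'+v)/(1+u'v) twice. Drone in the platform frame: (0.4315+0.876)/(1+0.4315·0.876) = 1.3075/1.377994 = 0.94884c.
That velocity, transformed to the rest frame of a distant observer: (0.94884+0.575)/(1+0.94884·0.575) = 1.52384/1.545583 = 0.98593c.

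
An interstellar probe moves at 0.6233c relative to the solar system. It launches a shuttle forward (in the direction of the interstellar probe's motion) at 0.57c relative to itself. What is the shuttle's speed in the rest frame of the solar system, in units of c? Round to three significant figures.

Relativistic velocity addition: u = (u' + v)/(1 + u'v/c²), with u' = 0.57c and v = 0.6233c.
Numerator: 0.57 + 0.6233 = 1.1933. Denominator: 1 + (0.57)(0.6233) = 1.355281.
u = 1.1933/1.355281 = 0.88048, so the speed is 0.880c.

0.880c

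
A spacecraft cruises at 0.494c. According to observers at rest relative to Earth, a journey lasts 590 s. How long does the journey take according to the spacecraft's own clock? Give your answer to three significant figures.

513 s

With β = 0.494, γ = 1/√(1 − 0.494²) = 1/√0.755964 = 1.1501.
The moving clock records proper time: Δτ = Δt/γ = 590/1.1501 = 513 s.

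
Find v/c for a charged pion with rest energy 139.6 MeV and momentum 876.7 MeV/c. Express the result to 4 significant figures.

0.9876

βγ = pc/(mc²) = 876.7/139.6 = 6.2801.
Since γ² = 1 + (βγ)² = 40.4397, γ = √40.4397 = 6.35922, and β = (βγ)/γ = 6.2801/6.35922 = 0.9876.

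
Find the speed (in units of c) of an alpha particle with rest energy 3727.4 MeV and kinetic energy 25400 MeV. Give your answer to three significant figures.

0.992c

γ = 1 + K/(mc²) = 1 + 25400/3727.4 = 7.8144.
β = √(1 − 1/γ²) = √(1 − 0.016376) = √0.983624 = 0.992.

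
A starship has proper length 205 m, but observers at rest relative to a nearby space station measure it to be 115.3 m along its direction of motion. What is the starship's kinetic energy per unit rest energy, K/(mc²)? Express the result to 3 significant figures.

Length contraction gives γ = L₀/L = 205/115.3 = 1.77797.
Since K = (γ−1)mc², K/(mc²) = 1.77797 − 1 = 0.778.

0.778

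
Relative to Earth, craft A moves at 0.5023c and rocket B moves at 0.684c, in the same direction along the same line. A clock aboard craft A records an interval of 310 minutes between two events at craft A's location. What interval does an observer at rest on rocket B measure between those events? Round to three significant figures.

323 minutes

Transform craft A's velocity into rocket B's frame: (0.5023 − 0.684)/(1 − 0.5023·0.684) = −0.1817/0.6564268, so the relative speed is 0.2768c.
At |u| = 0.2768c, γ = (1 − 0.0766182)^(−1/2) = 1.0407.
The clock on craft A records proper time, so rocket B measures Δt = γΔτ = 1.0407 × 310 = 323 minutes.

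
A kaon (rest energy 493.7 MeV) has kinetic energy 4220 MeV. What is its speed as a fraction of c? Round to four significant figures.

0.9945c

γ = 1 + K/(mc²) = 1 + 4220/493.7 = 9.5477.
β = √(1 − 1/γ²) = √(1 − 0.0109699) = √0.9890301 = 0.9945.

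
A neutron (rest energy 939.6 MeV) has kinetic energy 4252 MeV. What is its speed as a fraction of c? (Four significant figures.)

γ = 1 + K/(mc²) = 1 + 4252/939.6 = 5.5253.
β = √(1 − 1/γ²) = √(1 − 0.0327558) = √0.9672442 = 0.9835.

0.9835c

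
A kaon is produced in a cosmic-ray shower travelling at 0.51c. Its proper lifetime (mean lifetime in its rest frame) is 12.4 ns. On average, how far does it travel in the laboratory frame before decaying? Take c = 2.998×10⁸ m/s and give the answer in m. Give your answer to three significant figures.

2.20 m

γ = 1/√(1 − β²) = 1/√(1 − 0.2601) = 1/√0.7399 = 1/0.860174 = 1.1626.
Lab-frame lifetime: Δt = γτ = 1.1626 × 12.4 ns = 14.416 ns.
Distance: d = vΔt = 0.51 × 2.998×10⁸ m/s × 1.4416×10^-8 s = 2.20 m.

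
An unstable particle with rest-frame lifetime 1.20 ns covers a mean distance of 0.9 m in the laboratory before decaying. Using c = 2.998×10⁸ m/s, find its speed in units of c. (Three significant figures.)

0.929c

Lab distance = (lab lifetime)·v = γτ·βc, so βγ = d/(cτ) = 0.9000/(2.998×10⁸ × 1.200×10^-9) = 2.5017.
With βγ = 2.5017: γ² = 1 + (βγ)² = 7.2585, and β = (βγ)/γ = 2.5017/2.69416 = 0.929.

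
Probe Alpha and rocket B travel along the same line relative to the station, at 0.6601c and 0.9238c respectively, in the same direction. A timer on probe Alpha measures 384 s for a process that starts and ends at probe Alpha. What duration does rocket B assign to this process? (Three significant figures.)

521 s

Speed of probe Alpha in rocket B's frame: u = (v_A − v_B)/(1 − v_A v_B/c²) = (0.6601 − 0.9238)/(1 − 0.6601×0.9238) = −0.2637/0.39019962 = −0.67581; |u| = 0.67581c.
At |u| = 0.67581c, γ = (1 − 0.456719)^(−1/2) = 1.3567.
The clock on probe Alpha records proper time, so rocket B measures Δt = γΔτ = 1.3567 × 384 = 521 s.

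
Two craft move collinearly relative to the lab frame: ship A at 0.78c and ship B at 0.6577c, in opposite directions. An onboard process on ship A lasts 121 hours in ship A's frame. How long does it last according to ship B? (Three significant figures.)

388 hours

Speed of ship A in ship B's frame: u = (v_A + v_B)/(1 + v_A v_B/c²) = (0.78 + 0.6577)/(1 + 0.78×0.6577) = 1.4377/1.513006 = 0.95023; |u| = 0.95023c.
At |u| = 0.95023c, γ = (1 − 0.902937)^(−1/2) = 3.2098.
The clock on ship A records proper time, so ship B measures Δt = γΔτ = 3.2098 × 121 = 388 hours.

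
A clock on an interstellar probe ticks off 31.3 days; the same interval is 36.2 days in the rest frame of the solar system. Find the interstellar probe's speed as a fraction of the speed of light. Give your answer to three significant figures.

γ = Δt/Δτ = 36.2/31.3 = 1.1565.
β = √(1 − 1/γ²) = √(1 − 0.747668) = √0.252332 = 0.502.

0.502c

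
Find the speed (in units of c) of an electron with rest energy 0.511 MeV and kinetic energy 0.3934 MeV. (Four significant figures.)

γ = 1 + K/(mc²) = 1 + 0.3934/0.511 = 1.7699.
β = √(1 − 1/γ²) = √(1 − 0.319229) = √0.680771 = 0.8251.

0.8251c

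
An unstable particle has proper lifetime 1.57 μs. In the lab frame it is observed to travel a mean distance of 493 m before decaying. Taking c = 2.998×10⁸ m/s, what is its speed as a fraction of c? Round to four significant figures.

0.7233c

Lab distance = (lab lifetime)·v = γτ·βc, so βγ = d/(cτ) = 493.0/(2.998×10⁸ × 1.570×10^-6) = 1.0474.
With βγ = 1.0474: γ² = 1 + (βγ)² = 2.09705, and β = (βγ)/γ = 1.0474/1.44812 = 0.7233.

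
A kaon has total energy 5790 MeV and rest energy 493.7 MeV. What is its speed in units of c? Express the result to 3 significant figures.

Total energy E = γmc² gives γ = 5790/493.7 = 11.728.
Hence β = √(1 − 1/γ²) = √(1 − 0.0072703) = √0.9927297 = 0.996.

0.996c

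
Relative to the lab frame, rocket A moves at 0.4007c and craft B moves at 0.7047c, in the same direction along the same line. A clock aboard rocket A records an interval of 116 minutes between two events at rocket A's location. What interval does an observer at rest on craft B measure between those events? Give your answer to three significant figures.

128 minutes

Transform rocket A's velocity into craft B's frame: (0.4007 − 0.7047)/(1 − 0.4007·0.7047) = −0.304/0.71762671, so the relative speed is 0.42362c.
γ for this relative speed: γ = 1/√(1 − 0.179454) = 1.1039.
Rocket A's interval is proper; time dilation gives Δt_B = γΔτ = 1.1039 × 116 minutes = 128 minutes.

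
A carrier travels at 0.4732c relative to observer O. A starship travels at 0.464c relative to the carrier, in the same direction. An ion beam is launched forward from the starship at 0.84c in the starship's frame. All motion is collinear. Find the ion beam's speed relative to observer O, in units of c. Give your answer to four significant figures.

0.9775c

Compose velocities in two stages. Stage 1 (into S'): u₁ = (0.84+0.464)/(1+0.84×0.464) = 0.93829.
Stage 2 (into S): u = (0.93829+0.4732)/(1+0.93829×0.4732) = 0.97749, so the speed is 0.9775c.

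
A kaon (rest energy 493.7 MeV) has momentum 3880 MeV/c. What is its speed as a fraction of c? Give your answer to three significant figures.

pc/(mc²) = 3880/493.7 = 7.859 = βγ = β/√(1−β²).
So β² = x²/(1 + x²) with x = 7.859: x² = 61.7639, β² = 61.7639/62.7639 = 0.984067, β = 0.992.

0.992c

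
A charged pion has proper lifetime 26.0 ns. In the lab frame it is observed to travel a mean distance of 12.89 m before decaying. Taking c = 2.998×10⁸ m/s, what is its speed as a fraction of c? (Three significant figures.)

d = βγcτ ⇒ βγ = d/(cτ) = 12.89 m / (7.7948 m) = 1.6537.
β = (βγ)/√(1+(βγ)²) = 1.6537/√3.73472 = 0.856.

0.856c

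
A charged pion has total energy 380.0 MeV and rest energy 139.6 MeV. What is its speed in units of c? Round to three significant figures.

Total energy E = γmc² gives γ = 380.0/139.6 = 2.7221.
Hence β = √(1 − 1/γ²) = √(1 − 0.134956) = √0.865044 = 0.930.

0.930c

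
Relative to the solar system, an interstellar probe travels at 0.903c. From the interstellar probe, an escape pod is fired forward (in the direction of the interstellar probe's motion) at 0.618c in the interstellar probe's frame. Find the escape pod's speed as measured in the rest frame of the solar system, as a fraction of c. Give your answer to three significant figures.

0.976c

Relativistic velocity addition: u = (u' + v)/(1 + u'v/c²), with u' = 0.618c and v = 0.903c.
Numerator: 0.618 + 0.903 = 1.521. Denominator: 1 + (0.618)(0.903) = 1.558054.
u = 1.521/1.558054 = 0.97622, so the speed is 0.976c.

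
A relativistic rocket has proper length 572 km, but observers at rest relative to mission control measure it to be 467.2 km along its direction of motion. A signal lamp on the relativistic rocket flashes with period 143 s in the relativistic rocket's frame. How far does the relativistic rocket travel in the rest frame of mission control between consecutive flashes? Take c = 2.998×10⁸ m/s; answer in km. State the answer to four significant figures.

From L = L₀/γ: γ = 572/467.2 = 1.22432.
β = √(1 − 1/γ²) = 0.57695. Lab-frame period = γτ = 1.22432×143 s = 175.08 s. Distance = βc × γτ = 0.57695 × 2.998×10⁸ m/s × 175.08 s = 3.0284×10^10 m = 3.028×10^7 km.

3.028×10^7 km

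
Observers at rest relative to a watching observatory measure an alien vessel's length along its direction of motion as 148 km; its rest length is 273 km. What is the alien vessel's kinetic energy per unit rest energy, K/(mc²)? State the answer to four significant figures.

From L = L₀/γ: γ = 273/148 = 1.84459.
K/(mc²) = γ − 1 = 1.84459 − 1 = 0.8446.

0.8446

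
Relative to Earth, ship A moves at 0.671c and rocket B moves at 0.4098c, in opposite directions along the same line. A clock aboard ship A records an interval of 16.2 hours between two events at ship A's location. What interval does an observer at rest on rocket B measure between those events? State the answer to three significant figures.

30.5 hours

Speed of ship A in rocket B's frame: u = (v_A + v_B)/(1 + v_A v_B/c²) = (0.671 + 0.4098)/(1 + 0.671×0.4098) = 1.0808/1.2749758 = 0.8477; |u| = 0.8477c.
γ for this relative speed: γ = 1/√(1 − 0.718595) = 1.8851.
The clock on ship A records proper time, so rocket B measures Δt = γΔτ = 1.8851 × 16.2 = 30.5 hours.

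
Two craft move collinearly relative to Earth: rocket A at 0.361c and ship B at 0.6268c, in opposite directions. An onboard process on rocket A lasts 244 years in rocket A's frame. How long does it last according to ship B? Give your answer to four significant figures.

411.8 years

The velocity of rocket A relative to ship B is (0.361 + 0.6268)c / (1 + 0.361×0.6268) = 0.80553c; relative speed 0.80553c.
At |u| = 0.80553c, γ = (1 − 0.648879)^(−1/2) = 1.6876.
Rocket A's interval is proper; time dilation gives Δt_B = γΔτ = 1.6876 × 244 years = 411.8 years.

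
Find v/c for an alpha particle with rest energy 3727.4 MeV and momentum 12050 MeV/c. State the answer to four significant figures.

0.9553

pc/(mc²) = 12050/3727.4 = 3.2328 = βγ = β/√(1−β²).
So β² = x²/(1 + x²) with x = 3.2328: x² = 10.451, β² = 10.451/11.451 = 0.912671, β = 0.9553.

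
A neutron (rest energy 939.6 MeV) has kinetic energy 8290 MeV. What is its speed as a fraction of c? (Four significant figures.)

K = (γ−1)mc², so γ = 1 + 8290/939.6 = 9.8229.
Then v/c = √(1 − γ⁻²) = √(1 − 0.0103638) = √0.9896362 = 0.9948.

0.9948c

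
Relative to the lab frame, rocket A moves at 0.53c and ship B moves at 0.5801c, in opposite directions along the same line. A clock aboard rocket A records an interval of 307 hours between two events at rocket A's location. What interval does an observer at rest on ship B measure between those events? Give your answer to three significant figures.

581 hours

Transform rocket A's velocity into ship B's frame: (0.53 + 0.5801)/(1 + 0.53·0.5801) = 1.1101/1.307453, so the relative speed is 0.84906c.
At |u| = 0.84906c, γ = (1 − 0.720903)^(−1/2) = 1.8929.
The clock on rocket A records proper time, so ship B measures Δt = γΔτ = 1.8929 × 307 = 581 hours.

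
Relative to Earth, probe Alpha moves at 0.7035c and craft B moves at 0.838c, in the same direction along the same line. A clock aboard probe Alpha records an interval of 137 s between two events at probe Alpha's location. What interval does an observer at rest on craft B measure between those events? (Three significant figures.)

Transform probe Alpha's velocity into craft B's frame: (0.7035 − 0.838)/(1 − 0.7035·0.838) = −0.1345/0.410467, so the relative speed is 0.32768c.
γ for this relative speed: γ = 1/√(1 − 0.107374) = 1.0584.
Probe Alpha's interval is proper; time dilation gives Δt_B = γΔτ = 1.0584 × 137 s = 145 s.

145 s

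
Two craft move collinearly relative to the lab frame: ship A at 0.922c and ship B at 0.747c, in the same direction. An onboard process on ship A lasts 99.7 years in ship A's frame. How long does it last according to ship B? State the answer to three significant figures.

121 years

The velocity of ship A relative to ship B is (0.922 − 0.747)c / (1 − 0.922×0.747) = 0.56222c; relative speed 0.56222c.
γ for this relative speed: γ = 1/√(1 − 0.316091) = 1.2092.
Ship A's interval is proper; time dilation gives Δt_B = γΔτ = 1.2092 × 99.7 years = 121 years.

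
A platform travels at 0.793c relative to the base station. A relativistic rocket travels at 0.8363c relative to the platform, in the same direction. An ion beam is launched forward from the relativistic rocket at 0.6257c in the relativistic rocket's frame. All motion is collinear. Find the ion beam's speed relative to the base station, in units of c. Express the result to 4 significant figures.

Apply u = (u'+v)/(1+u'v) twice. Ion beam in the platform frame: (0.6257+0.8363)/(1+0.6257·0.8363) = 1.462/1.52327291 = 0.95978c.
That velocity, transformed to the rest frame of the base station: (0.95978+0.793)/(1+0.95978·0.793) = 1.75278/1.76110554 = 0.99527c.

0.9953c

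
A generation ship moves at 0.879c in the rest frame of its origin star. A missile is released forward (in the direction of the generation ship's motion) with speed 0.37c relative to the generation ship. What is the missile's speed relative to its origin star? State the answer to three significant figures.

0.942c

Relativistic velocity addition: u = (u' + v)/(1 + u'v/c²), with u' = 0.37c and v = 0.879c.
Numerator: 0.37 + 0.879 = 1.249. Denominator: 1 + (0.37)(0.879) = 1.32523.
u = 1.249/1.32523 = 0.94248, so the speed is 0.942c.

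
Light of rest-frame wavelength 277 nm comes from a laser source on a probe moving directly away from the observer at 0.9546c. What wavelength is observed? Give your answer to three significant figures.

Relativistic Doppler for wavelength: λ_obs = λ_src · √((1+β)/(1−β)).
With β = 0.9546: factor = √(1.9546/0.0454) = 6.5615.
λ_obs = 277 × 6.5615 = 1820 nm.

1820 nm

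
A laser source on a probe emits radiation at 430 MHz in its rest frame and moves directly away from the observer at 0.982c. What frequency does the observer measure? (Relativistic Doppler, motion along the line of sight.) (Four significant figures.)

40.98 MHz

Relativistic Doppler (source moving away): f_obs = f_src · √((1−β)/(1+β)).
With β = 0.982: factor = √(0.018/1.982) = 0.095298.
f_obs = 430 × 0.095298 = 40.98 MHz.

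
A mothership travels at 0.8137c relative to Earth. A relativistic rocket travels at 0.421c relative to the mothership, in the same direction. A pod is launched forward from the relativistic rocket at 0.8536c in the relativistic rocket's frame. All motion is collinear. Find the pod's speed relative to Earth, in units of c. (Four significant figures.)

First combine the pod and relativistic rocket (S''→S'): u₁ = (0.8536 + 0.421)/(1 + 0.8536×0.421) = 1.2746/1.3593656 = 0.93764.
Then combine with the mothership (S'→S): u = (0.93764 + 0.8137)/(1 + 0.93764×0.8137) = 1.75134/1.762957668 = 0.99341.

0.9934c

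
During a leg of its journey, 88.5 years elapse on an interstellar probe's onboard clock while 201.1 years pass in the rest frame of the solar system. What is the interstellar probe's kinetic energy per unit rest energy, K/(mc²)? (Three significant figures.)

The time-dilation ratio gives γ = 201.1/88.5 = 2.27232.
K/(mc²) = γ − 1 = 2.27232 − 1 = 1.27.

1.27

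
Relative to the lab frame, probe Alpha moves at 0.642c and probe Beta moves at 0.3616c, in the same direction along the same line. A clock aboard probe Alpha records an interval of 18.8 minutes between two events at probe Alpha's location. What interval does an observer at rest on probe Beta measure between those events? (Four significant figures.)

Speed of probe Alpha in probe Beta's frame: u = (v_A − v_B)/(1 − v_A v_B/c²) = (0.642 − 0.3616)/(1 − 0.642×0.3616) = 0.2804/0.7678528 = 0.36517; |u| = 0.36517c.
γ for this relative speed: γ = 1/√(1 − 0.133349) = 1.0742.
Probe Alpha's interval is proper; time dilation gives Δt_B = γΔτ = 1.0742 × 18.8 minutes = 20.19 minutes.

20.19 minutes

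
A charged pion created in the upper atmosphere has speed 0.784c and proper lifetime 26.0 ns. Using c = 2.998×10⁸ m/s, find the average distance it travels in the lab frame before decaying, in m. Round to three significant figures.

Lorentz factor: γ = (1 − 0.614656)^(−1/2) = 1.6109.
Lab-frame lifetime: Δt = γτ = 1.6109 × 26.0 ns = 41.883 ns.
Distance: d = vΔt = 0.784 × 2.998×10⁸ m/s × 4.1883×10^-8 s = 9.84 m.

9.84 m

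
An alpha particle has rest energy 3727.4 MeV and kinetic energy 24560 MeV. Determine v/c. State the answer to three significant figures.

γ = 1 + K/(mc²) = 1 + 24560/3727.4 = 7.589.
β = √(1 − 1/γ²) = √(1 − 0.0173632) = √0.9826368 = 0.991.

0.991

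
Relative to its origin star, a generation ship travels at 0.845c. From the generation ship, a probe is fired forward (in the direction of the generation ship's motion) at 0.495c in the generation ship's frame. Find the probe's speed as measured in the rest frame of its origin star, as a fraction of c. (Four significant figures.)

0.9448c

Relativistic velocity addition: u = (u' + v)/(1 + u'v/c²), with u' = 0.495c and v = 0.845c.
Numerator: 0.495 + 0.845 = 1.34. Denominator: 1 + (0.495)(0.845) = 1.418275.
u = 1.34/1.418275 = 0.94481, so the speed is 0.9448c.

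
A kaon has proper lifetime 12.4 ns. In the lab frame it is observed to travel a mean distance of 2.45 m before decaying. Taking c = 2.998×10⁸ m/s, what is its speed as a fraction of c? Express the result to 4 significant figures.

Let x = d/(cτ) = 2.450 m / (2.998×10⁸ m/s × 1.240×10^-8 s) = 0.65904. Since d = βγcτ, x = βγ = β/√(1−β²).
Solving: β² = x²/(1+x²) = 0.434334/1.434334 = 0.302812, so β = 0.5503.

0.5503c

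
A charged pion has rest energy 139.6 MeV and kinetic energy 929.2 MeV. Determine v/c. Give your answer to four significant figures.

γ = 1 + K/(mc²) = 1 + 929.2/139.6 = 7.6562.
β = √(1 − 1/γ²) = √(1 − 0.0170598) = √0.9829402 = 0.9914.

0.9914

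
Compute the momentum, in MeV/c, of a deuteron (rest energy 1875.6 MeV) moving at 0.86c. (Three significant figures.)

3160 MeV/c

Lorentz factor: γ = (1 − 0.7396)^(−1/2) = 1.9597.
Momentum: p = γβ·mc = 1.9597 × 0.86 × 1875.6 MeV/c = 3160 MeV/c.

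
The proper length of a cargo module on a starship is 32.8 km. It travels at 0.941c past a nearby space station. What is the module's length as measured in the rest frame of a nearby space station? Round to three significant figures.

γ = 1/√(1 − β²) = 1/√(1 − 0.885481) = 1/√0.114519 = 1/0.338407 = 2.955.
Along the direction of motion the measured length is L₀/γ = 32.8/2.955 = 11.1 km.

11.1 km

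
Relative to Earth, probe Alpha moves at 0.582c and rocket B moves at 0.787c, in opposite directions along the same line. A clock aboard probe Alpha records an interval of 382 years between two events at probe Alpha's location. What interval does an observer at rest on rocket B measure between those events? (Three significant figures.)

1110 years

The velocity of probe Alpha relative to rocket B is (0.582 + 0.787)c / (1 + 0.582×0.787) = 0.93894c; relative speed 0.93894c.
γ for this relative speed: γ = 1/√(1 − 0.881608) = 2.9063.
The clock on probe Alpha records proper time, so rocket B measures Δt = γΔτ = 2.9063 × 382 = 1110 years.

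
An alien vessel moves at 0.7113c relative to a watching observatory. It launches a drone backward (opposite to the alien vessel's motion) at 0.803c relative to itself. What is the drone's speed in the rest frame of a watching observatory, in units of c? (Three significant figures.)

Relativistic velocity addition: u = (u' + v)/(1 + u'v/c²), with u' = −0.803c and v = 0.7113c.
Numerator: −0.803 + 0.7113 = −0.0917. Denominator: 1 + (−0.803)(0.7113) = 0.4288261.
u = −0.0917/0.4288261 = −0.21384, so the speed is 0.214c.

0.214c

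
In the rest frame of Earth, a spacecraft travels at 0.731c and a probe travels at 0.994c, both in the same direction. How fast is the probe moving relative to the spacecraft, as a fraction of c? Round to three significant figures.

0.962c

Transform to the spacecraft's frame: u' = (u − v)/(1 − uv/c²).
u' = (0.994 − 0.731)/(1 − 0.994×0.731) = 0.263/0.273386 = 0.96201.
Speed in the spacecraft's frame: 0.962c (in the same direction).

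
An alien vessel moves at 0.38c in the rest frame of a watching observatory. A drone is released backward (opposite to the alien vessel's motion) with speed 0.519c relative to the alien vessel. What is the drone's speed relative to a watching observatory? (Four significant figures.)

Relativistic velocity addition: u = (u' + v)/(1 + u'v/c²), with u' = −0.519c and v = 0.38c.
Numerator: −0.519 + 0.38 = −0.139. Denominator: 1 + (−0.519)(0.38) = 0.80278.
u = −0.139/0.80278 = −0.17315, so the speed is 0.1731c.

0.1731c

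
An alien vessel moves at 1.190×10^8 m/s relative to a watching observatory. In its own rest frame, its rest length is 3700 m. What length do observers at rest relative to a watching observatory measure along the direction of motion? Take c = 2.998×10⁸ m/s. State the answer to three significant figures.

3400 m

β = v/c = (1.190×10^8 m/s)/(2.998×10⁸ m/s) = 0.396931.
γ = 1/√(1 − β²) = 1/√(1 − 0.1575542) = 1/√0.8424458 = 1/0.917848 = 1.0895.
Along the direction of motion the measured length is L₀/γ = 3700/1.0895 = 3400 m.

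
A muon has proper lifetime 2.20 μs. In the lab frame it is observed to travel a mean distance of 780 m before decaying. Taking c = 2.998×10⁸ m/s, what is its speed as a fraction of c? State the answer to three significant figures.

0.764c

d = βγcτ ⇒ βγ = d/(cτ) = 780.0 m / (659.56 m) = 1.1826.
β = (βγ)/√(1+(βγ)²) = 1.1826/√2.39854 = 0.764.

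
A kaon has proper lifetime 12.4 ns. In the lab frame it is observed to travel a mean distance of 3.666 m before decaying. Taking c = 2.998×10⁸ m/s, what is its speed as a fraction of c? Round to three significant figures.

0.702c

d = βγcτ ⇒ βγ = d/(cτ) = 3.666 m / (3.71752 m) = 0.98614.
β = (βγ)/√(1+(βγ)²) = 0.98614/√1.972472 = 0.702.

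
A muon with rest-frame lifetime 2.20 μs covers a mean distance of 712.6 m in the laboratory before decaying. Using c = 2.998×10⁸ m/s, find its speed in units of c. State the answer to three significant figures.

d = βγcτ ⇒ βγ = d/(cτ) = 712.6 m / (659.56 m) = 1.0804.
β = (βγ)/√(1+(βγ)²) = 1.0804/√2.16726 = 0.734.

0.734c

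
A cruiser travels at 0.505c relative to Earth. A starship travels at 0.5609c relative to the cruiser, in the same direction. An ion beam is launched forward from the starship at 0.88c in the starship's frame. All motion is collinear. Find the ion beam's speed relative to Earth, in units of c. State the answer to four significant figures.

0.9883c

First combine the ion beam and starship (S''→S'): u₁ = (0.88 + 0.5609)/(1 + 0.88×0.5609) = 1.4409/1.493592 = 0.96472.
Then combine with the cruiser (S'→S): u = (0.96472 + 0.505)/(1 + 0.96472×0.505) = 1.46972/1.4871836 = 0.98826.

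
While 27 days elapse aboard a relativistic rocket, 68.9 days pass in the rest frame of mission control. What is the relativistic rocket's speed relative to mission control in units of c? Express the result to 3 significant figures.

γ = Δt/Δτ = 68.9/27 = 2.5519.
β = √(1 − 1/γ²) = √(1 − 0.153558) = √0.846442 = 0.920.

0.920c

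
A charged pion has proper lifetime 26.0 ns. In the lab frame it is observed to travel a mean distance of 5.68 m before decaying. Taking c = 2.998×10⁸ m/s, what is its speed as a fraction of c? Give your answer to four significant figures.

0.5889c

Let x = d/(cτ) = 5.680 m / (2.998×10⁸ m/s × 2.600×10^-8 s) = 0.72869. Since d = βγcτ, x = βγ = β/√(1−β²).
Solving: β² = x²/(1+x²) = 0.530989/1.530989 = 0.346827, so β = 0.5889.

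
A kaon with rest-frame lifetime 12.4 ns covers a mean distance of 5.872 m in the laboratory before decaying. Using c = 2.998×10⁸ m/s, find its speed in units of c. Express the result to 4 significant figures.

Let x = d/(cτ) = 5.872 m / (2.998×10⁸ m/s × 1.240×10^-8 s) = 1.5795. Since d = βγcτ, x = βγ = β/√(1−β²).
Solving: β² = x²/(1+x²) = 2.49482/3.49482 = 0.713862, so β = 0.8449.

0.8449c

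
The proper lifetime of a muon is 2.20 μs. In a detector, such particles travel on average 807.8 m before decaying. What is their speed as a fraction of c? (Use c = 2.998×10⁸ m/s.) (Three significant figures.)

d = βγcτ ⇒ βγ = d/(cτ) = 807.8 m / (659.56 m) = 1.2248.
β = (βγ)/√(1+(βγ)²) = 1.2248/√2.50014 = 0.775.

0.775c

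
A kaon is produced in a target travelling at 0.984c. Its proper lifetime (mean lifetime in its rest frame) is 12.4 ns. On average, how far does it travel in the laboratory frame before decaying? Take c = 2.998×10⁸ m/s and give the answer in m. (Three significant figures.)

γ = 1/√(1 − β²) = 1/√(1 − 0.968256) = 1/√0.031744 = 1/0.178168 = 5.6127.
Lab-frame lifetime: Δt = γτ = 5.6127 × 12.4 ns = 69.597 ns.
Distance: d = vΔt = 0.984 × 2.998×10⁸ m/s × 6.9597×10^-8 s = 20.5 m.

20.5 m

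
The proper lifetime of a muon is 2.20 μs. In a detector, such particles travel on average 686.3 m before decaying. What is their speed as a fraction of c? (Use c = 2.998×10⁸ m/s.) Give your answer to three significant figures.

0.721c

Lab distance = (lab lifetime)·v = γτ·βc, so βγ = d/(cτ) = 686.3/(2.998×10⁸ × 2.200×10^-6) = 1.0405.
With βγ = 1.0405: γ² = 1 + (βγ)² = 2.08264, and β = (βγ)/γ = 1.0405/1.44314 = 0.721.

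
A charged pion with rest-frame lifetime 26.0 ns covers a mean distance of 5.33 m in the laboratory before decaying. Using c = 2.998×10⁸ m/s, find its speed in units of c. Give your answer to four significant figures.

0.5644c

Let x = d/(cτ) = 5.330 m / (2.998×10⁸ m/s × 2.600×10^-8 s) = 0.68379. Since d = βγcτ, x = βγ = β/√(1−β²).
Solving: β² = x²/(1+x²) = 0.467569/1.467569 = 0.318601, so β = 0.5644.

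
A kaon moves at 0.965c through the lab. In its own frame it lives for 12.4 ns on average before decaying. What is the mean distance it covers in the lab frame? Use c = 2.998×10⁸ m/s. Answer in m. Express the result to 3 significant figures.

13.7 m

γ = 1/√(1 − β²) = 1/√(1 − 0.931225) = 1/√0.068775 = 1/0.26225 = 3.8132.
Lab-frame lifetime: Δt = γτ = 3.8132 × 12.4 ns = 47.284 ns.
Distance: d = vΔt = 0.965 × 2.998×10⁸ m/s × 4.7284×10^-8 s = 13.7 m.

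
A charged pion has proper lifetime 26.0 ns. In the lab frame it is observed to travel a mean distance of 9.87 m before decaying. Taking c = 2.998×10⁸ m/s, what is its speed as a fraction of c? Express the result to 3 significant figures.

Lab distance = (lab lifetime)·v = γτ·βc, so βγ = d/(cτ) = 9.870/(2.998×10⁸ × 2.600×10^-8) = 1.2662.
With βγ = 1.2662: γ² = 1 + (βγ)² = 2.60326, and β = (βγ)/γ = 1.2662/1.61346 = 0.785.

0.785c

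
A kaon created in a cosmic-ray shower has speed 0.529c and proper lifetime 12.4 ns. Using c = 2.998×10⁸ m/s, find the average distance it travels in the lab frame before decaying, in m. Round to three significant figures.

γ = 1/√(1 − β²) = 1/√(1 − 0.279841) = 1/√0.720159 = 1/0.848622 = 1.1784.
Lab-frame lifetime: Δt = γτ = 1.1784 × 12.4 ns = 14.612 ns.
Distance: d = vΔt = 0.529 × 2.998×10⁸ m/s × 1.4612×10^-8 s = 2.32 m.

2.32 m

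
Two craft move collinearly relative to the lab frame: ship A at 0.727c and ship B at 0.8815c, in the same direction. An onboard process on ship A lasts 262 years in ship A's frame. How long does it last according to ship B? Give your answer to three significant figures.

Speed of ship A in ship B's frame: u = (v_A − v_B)/(1 − v_A v_B/c²) = (0.727 − 0.8815)/(1 − 0.727×0.8815) = −0.1545/0.3591495 = −0.43018; |u| = 0.43018c.
γ for this relative speed: γ = 1/√(1 − 0.185055) = 1.1077.
Ship A's interval is proper; time dilation gives Δt_B = γΔτ = 1.1077 × 262 years = 290 years.

290 years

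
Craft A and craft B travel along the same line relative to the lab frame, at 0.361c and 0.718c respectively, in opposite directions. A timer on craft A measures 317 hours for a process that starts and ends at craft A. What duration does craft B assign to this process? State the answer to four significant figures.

614.9 hours

Speed of craft A in craft B's frame: u = (v_A + v_B)/(1 + v_A v_B/c²) = (0.361 + 0.718)/(1 + 0.361×0.718) = 1.079/1.259198 = 0.85689; |u| = 0.85689c.
γ for this relative speed: γ = 1/√(1 − 0.73426) = 1.9399.
The clock on craft A records proper time, so craft B measures Δt = γΔτ = 1.9399 × 317 = 614.9 hours.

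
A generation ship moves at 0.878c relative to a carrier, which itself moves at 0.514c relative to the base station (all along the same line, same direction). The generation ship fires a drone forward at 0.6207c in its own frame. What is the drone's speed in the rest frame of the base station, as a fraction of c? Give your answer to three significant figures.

0.990c

Apply u = (u'+v)/(1+u'v) twice. Drone in the carrier frame: (0.6207+0.878)/(1+0.6207·0.878) = 1.4987/1.5449746 = 0.97005c.
That velocity, transformed to the rest frame of the base station: (0.97005+0.514)/(1+0.97005·0.514) = 1.48405/1.4986057 = 0.99029c.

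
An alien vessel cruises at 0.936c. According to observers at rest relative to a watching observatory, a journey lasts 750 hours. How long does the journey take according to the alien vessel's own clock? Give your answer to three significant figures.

Lorentz factor: γ = (1 − 0.876096)^(−1/2) = 2.8409.
The alien vessel's clock runs slow as seen from a watching observatory, so Δτ = Δt/γ = 750/2.8409 = 264 hours.

264 hours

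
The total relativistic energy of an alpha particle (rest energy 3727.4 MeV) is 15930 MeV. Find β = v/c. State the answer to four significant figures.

Total energy E = γmc² gives γ = 15930/3727.4 = 4.2738.
Hence β = √(1 − 1/γ²) = √(1 − 0.0547484) = √0.9452516 = 0.9722.

0.9722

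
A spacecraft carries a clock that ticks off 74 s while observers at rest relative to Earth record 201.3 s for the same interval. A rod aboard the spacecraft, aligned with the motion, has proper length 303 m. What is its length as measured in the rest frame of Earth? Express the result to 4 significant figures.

111.4 m

γ = Δt/Δτ = 201.3/74 = 2.72027.
The rod contracts by the same γ: 303 m / 2.72027 = 111.4 m.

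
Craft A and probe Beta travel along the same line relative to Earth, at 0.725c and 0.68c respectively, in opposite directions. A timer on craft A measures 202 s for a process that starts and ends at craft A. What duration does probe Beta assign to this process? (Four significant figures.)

597.2 s

The velocity of craft A relative to probe Beta is (0.725 + 0.68)c / (1 + 0.725×0.68) = 0.94106c; relative speed 0.94106c.
At |u| = 0.94106c, γ = (1 − 0.885594)^(−1/2) = 2.9565.
Craft A's interval is proper; time dilation gives Δt_B = γΔτ = 2.9565 × 202 s = 597.2 s.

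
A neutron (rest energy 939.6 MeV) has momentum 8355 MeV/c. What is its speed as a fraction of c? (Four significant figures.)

pc/(mc²) = 8355/939.6 = 8.8921 = βγ = β/√(1−β²).
So β² = x²/(1 + x²) with x = 8.8921: x² = 79.0694, β² = 79.0694/80.0694 = 0.987511, β = 0.9937.

0.9937c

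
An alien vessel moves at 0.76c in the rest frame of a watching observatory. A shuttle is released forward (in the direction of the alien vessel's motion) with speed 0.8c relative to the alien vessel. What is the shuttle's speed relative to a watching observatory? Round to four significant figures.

0.9701c

In units of c, u = (u' + v)/(1 + u'v) with u' = 0.8 and v = 0.76.
Numerator: 0.8 + 0.76 = 1.56. Denominator: 1 + (0.8)(0.76) = 1.608.
u = 1.56/1.608 = 0.97015, so the speed is 0.9701c.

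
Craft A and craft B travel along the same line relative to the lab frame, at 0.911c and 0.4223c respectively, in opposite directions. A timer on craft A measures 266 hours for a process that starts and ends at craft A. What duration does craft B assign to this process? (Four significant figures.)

985.3 hours

Transform craft A's velocity into craft B's frame: (0.911 + 0.4223)/(1 + 0.911·0.4223) = 1.3333/1.3847153, so the relative speed is 0.96287c.
γ for this relative speed: γ = 1/√(1 − 0.927119) = 3.7042.
The clock on craft A records proper time, so craft B measures Δt = γΔτ = 3.7042 × 266 = 985.3 hours.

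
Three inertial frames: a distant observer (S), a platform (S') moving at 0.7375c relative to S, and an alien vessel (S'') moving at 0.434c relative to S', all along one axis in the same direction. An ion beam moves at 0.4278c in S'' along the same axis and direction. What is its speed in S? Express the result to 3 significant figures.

Compose velocities in two stages. Stage 1 (into S'): u₁ = (0.4278+0.434)/(1+0.4278×0.434) = 0.72685.
Stage 2 (into S): u = (0.72685+0.7375)/(1+0.72685×0.7375) = 0.95332, so the speed is 0.953c.

0.953c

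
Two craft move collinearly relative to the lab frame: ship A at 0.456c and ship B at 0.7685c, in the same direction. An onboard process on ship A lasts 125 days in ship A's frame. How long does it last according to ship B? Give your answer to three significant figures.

143 days

The velocity of ship A relative to ship B is (0.456 − 0.7685)c / (1 − 0.456×0.7685) = −0.48109c; relative speed 0.48109c.
At |u| = 0.48109c, γ = (1 − 0.231448)^(−1/2) = 1.1407.
The clock on ship A records proper time, so ship B measures Δt = γΔτ = 1.1407 × 125 = 143 days.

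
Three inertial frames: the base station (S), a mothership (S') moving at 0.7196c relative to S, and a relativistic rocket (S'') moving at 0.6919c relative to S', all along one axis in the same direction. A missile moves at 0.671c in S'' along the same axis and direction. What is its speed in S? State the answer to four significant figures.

Apply u = (u'+v)/(1+u'v) twice. Missile in the mothership frame: (0.671+0.6919)/(1+0.671·0.6919) = 1.3629/1.4642649 = 0.93077c.
That velocity, transformed to the rest frame of the base station: (0.93077+0.7196)/(1+0.93077·0.7196) = 1.65037/1.669782092 = 0.98837c.

0.9884c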